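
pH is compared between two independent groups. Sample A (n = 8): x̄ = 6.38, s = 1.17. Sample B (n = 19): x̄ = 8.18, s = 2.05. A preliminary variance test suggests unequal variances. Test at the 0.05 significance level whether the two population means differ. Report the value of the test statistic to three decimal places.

-2.874

Let group 1 = sample A, group 2 = sample B. H0: μ_1 = μ_2; H1: μ_1 ≠ μ_2 (Welch's two-sample t-test, two-sided).
t = (x̄_1 − x̄_2)/√(s_1²/n_1 + s_2²/n_2) = (6.38 − 8.18)/√(1.17²/8 + 2.05²/19) = -2.874
Welch–Satterthwaite df ≈ 22.30
Two-sided p-value ≈ 0.009
Since p ≈ 0.009 < α = 0.05, reject H0; the data support H1.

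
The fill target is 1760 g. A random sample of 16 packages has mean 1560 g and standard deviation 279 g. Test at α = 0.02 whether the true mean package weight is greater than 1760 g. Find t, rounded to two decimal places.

H0: μ = 1760; H1: μ > 1760 (one-sample t-test, right-tailed).
t = (x̄ − μ₀)/(s/√n) = (1560 − 1760)/(279/√16) = -2.87
df = n − 1 = 15
p-value = P(T ≥ -2.87) ≈ 0.9941
Since p ≈ 0.9941 > α = 0.02, fail to reject H0; the data do not provide sufficient evidence against H0.

-2.87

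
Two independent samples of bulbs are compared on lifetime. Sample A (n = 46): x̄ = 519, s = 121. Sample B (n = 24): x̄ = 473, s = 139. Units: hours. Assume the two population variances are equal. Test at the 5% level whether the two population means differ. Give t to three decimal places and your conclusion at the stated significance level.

t = 1.434; fail to reject H0

Let group 1 = sample A, group 2 = sample B. H0: μ_1 = μ_2; H1: μ_1 ≠ μ_2 (two-sample pooled-variance t-test, two-sided).
s_p² = [(46−1)·121² + (24−1)·139²]/(46+24−2) = 16223.9
t = (519 − 473)/√[16223.9·(1/46 + 1/24)] = 1.434
df = n₁ + n₂ − 2 = 68
Two-sided p-value ≈ 0.156
Since p ≈ 0.156 > α = 0.05, fail to reject H0; the evidence is not statistically significant.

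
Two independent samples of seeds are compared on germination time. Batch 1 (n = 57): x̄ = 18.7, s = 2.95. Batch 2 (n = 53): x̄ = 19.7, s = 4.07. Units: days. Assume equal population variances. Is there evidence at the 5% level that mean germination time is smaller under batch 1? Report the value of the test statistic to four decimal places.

-1.4830

Let group 1 = batch 1, group 2 = batch 2. H0: μ_1 = μ_2; H1: μ_1 < μ_2 (two-sample pooled-variance t-test, left-tailed).
s_p² = [(57−1)·2.95² + (53−1)·4.07²]/(57+53−2) = 12.4881
t = (18.7 − 19.7)/√[12.4881·(1/57 + 1/53)] = -1.4830
df = n₁ + n₂ − 2 = 108
p-value = P(T ≤ -1.4830) ≈ 0.0705
Since p ≈ 0.0705 > α = 0.05, fail to reject H0; the evidence is not statistically significant.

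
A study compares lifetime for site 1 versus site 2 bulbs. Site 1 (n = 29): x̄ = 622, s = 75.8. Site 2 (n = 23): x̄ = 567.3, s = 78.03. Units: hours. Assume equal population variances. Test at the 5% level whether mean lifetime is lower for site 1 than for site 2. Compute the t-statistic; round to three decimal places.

Let group 1 = site 1, group 2 = site 2. H0: μ_1 = μ_2; H1: μ_1 < μ_2 (two-sample pooled-variance t-test, left-tailed).
s_p² = [(29−1)·75.8² + (23−1)·78.03²]/(29+23−2) = 5896.58
t = (622 − 567.3)/√[5896.58·(1/29 + 1/23)] = 2.551
df = n₁ + n₂ − 2 = 50
p-value = P(T ≤ 2.551) ≈ 0.993
Since p ≈ 0.993 > α = 0.05, fail to reject H0; the evidence is not statistically significant.

2.551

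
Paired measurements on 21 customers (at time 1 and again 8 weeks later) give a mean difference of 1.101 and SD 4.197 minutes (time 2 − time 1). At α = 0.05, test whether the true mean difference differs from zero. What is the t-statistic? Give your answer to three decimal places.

H0: μ_d = 0; H1: μ_d ≠ 0 (paired t-test on the differences, two-sided).
t = d̄/(s_d/√n) = 1.101/(4.197/√21) = 1.202
df = n − 1 = 20
Two-sided p-value ≈ 0.243
Since p ≈ 0.243 > α = 0.05, fail to reject H0; the data do not provide sufficient evidence against H0.

1.202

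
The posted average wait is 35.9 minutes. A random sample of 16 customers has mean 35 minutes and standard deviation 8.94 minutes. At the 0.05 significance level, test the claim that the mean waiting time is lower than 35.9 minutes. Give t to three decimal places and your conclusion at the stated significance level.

t = -0.403; fail to reject H0

H0: μ = 35.9; H1: μ < 35.9 (one-sample t-test, left-tailed).
t = (x̄ − μ₀)/(s/√n) = (35 − 35.9)/(8.94/√16) = -0.403
df = n − 1 = 15
p-value = P(T ≤ -0.403) ≈ 0.3464
Since p ≈ 0.3464 > α = 0.05, fail to reject H0; the evidence is not statistically significant.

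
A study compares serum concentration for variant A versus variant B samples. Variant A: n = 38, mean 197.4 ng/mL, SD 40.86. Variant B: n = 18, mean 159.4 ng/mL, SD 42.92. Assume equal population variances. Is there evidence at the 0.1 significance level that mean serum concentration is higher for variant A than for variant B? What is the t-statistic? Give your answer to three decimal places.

3.199

Let group 1 = variant A, group 2 = variant B. H0: μ_1 = μ_2; H1: μ_1 > μ_2 (two-sample pooled-variance t-test, right-tailed).
s_p² = [(38−1)·40.86² + (18−1)·42.92²]/(38+18−2) = 1723.87
t = (197.4 − 159.4)/√[1723.87·(1/38 + 1/18)] = 3.199
df = n₁ + n₂ − 2 = 54
p-value = P(T ≥ 3.199) ≈ 0.001
Since p ≈ 0.001 < α = 0.1, reject H0; the data support H1.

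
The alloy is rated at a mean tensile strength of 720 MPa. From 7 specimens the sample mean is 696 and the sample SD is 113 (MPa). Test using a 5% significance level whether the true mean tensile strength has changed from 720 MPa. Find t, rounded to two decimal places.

H0: μ = 720; H1: μ ≠ 720 (one-sample t-test, two-sided).
t = (x̄ − μ₀)/(s/√n) = (696 − 720)/(113/√7) = -0.56
df = n − 1 = 6
Two-sided p-value ≈ 0.5945
Since p ≈ 0.5945 > α = 0.05, fail to reject H0; the data do not provide sufficient evidence against H0.

-0.56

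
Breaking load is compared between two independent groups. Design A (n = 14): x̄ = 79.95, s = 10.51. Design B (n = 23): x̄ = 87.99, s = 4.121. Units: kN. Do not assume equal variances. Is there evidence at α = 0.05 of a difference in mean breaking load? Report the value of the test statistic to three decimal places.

-2.737

Let group 1 = design A, group 2 = design B. H0: μ_1 = μ_2; H1: μ_1 ≠ μ_2 (Welch's two-sample t-test, two-sided).
t = (x̄_1 − x̄_2)/√(s_1²/n_1 + s_2²/n_2) = (79.95 − 87.99)/√(10.51²/14 + 4.121²/23) = -2.737
Welch–Satterthwaite df ≈ 15.47
Two-sided p-value ≈ 0.0150
Since p ≈ 0.0150 < α = 0.05, reject H0; the evidence is statistically significant.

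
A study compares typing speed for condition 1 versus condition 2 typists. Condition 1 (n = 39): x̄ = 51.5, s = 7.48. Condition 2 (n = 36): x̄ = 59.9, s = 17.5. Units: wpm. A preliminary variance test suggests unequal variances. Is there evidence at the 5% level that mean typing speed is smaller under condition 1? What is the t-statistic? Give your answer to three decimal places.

Let group 1 = condition 1, group 2 = condition 2. H0: μ_1 = μ_2; H1: μ_1 < μ_2 (Welch's two-sample t-test, left-tailed).
t = (x̄_1 − x̄_2)/√(s_1²/n_1 + s_2²/n_2) = (51.5 − 59.9)/√(7.48²/39 + 17.5²/36) = -2.664
Welch–Satterthwaite df ≈ 46.58
p-value = P(T ≤ -2.664) ≈ 0.0053
Since p ≈ 0.0053 < α = 0.05, reject H0; the data support H1.

-2.664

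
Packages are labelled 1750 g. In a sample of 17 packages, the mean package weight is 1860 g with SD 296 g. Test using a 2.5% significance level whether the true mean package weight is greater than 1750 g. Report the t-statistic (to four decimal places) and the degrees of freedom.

H0: μ = 1750; H1: μ > 1750 (one-sample t-test, right-tailed).
t = (x̄ − μ₀)/(s/√n) = (1860 − 1750)/(296/√17) = 1.5322
df = n − 1 = 16
p-value = P(T ≥ 1.5322) ≈ 0.0725
Since p ≈ 0.0725 > α = 0.025, fail to reject H0; the data do not provide sufficient evidence against H0.

t = 1.5322, df = 16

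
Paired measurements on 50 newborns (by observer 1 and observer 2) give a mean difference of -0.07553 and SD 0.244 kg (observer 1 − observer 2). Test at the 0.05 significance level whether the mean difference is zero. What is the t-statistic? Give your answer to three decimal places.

H0: μ_d = 0; H1: μ_d ≠ 0 (paired t-test on the differences, two-sided).
t = d̄/(s_d/√n) = -0.07553/(0.244/√50) = -2.189
df = n − 1 = 49
Two-sided p-value ≈ 0.033
Since p ≈ 0.033 < α = 0.05, reject H0; the data support H1.

-2.189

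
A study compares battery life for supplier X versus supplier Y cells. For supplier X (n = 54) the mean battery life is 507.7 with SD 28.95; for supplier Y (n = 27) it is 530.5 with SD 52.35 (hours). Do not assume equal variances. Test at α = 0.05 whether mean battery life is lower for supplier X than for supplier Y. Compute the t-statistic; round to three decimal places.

Let group 1 = supplier X, group 2 = supplier Y. H0: μ_1 = μ_2; H1: μ_1 < μ_2 (Welch's two-sample t-test, left-tailed).
t = (x̄_1 − x̄_2)/√(s_1²/n_1 + s_2²/n_2) = (507.7 − 530.5)/√(28.95²/54 + 52.35²/27) = -2.108
Welch–Satterthwaite df ≈ 34.17
p-value = P(T ≤ -2.108) ≈ 0.0212
Since p ≈ 0.0212 < α = 0.05, reject H0; the evidence is statistically significant.

-2.108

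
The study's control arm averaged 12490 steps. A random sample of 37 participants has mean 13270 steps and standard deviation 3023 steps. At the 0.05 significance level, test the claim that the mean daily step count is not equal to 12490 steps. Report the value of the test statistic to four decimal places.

1.5695

H0: μ = 12490; H1: μ ≠ 12490 (one-sample t-test, two-sided).
t = (x̄ − μ₀)/(s/√n) = (13270 − 12490)/(3023/√37) = 1.5695
df = n − 1 = 36
Two-sided p-value ≈ 0.125
Since p ≈ 0.125 > α = 0.05, fail to reject H0; the data do not provide sufficient evidence against H0.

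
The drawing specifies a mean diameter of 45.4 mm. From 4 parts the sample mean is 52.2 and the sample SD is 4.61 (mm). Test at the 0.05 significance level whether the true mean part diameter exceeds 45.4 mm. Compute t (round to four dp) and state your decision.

H0: μ = 45.4; H1: μ > 45.4 (one-sample t-test, right-tailed).
t = (x̄ − μ₀)/(s/√n) = (52.2 − 45.4)/(4.61/√4) = 2.9501
df = n − 1 = 3
p-value = P(T ≥ 2.9501) ≈ 0.030
Since p ≈ 0.030 < α = 0.05, reject H0; the data support H1.

t = 2.9501; reject H0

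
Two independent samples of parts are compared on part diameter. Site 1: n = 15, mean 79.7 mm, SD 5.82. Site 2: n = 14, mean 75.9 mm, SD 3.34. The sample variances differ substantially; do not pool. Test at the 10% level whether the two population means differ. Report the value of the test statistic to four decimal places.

Let group 1 = site 1, group 2 = site 2. H0: μ_1 = μ_2; H1: μ_1 ≠ μ_2 (Welch's two-sample t-test, two-sided).
t = (x̄_1 − x̄_2)/√(s_1²/n_1 + s_2²/n_2) = (79.7 − 75.9)/√(5.82²/15 + 3.34²/14) = 2.1741
Welch–Satterthwaite df ≈ 22.59
Two-sided p-value ≈ 0.0404
Since p ≈ 0.0404 < α = 0.1, reject H0; the evidence is statistically significant.

2.1741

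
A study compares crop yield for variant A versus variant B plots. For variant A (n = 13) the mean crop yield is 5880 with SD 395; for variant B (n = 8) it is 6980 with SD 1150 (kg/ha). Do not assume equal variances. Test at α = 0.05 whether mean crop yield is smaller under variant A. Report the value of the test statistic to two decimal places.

Let group 1 = variant A, group 2 = variant B. H0: μ_1 = μ_2; H1: μ_1 < μ_2 (Welch's two-sample t-test, left-tailed).
t = (x̄_1 − x̄_2)/√(s_1²/n_1 + s_2²/n_2) = (5880 − 6980)/√(395²/13 + 1150²/8) = -2.61
Welch–Satterthwaite df ≈ 8.03
p-value = P(T ≤ -2.61) ≈ 0.0155
Since p ≈ 0.0155 < α = 0.05, reject H0; the evidence is statistically significant.

-2.61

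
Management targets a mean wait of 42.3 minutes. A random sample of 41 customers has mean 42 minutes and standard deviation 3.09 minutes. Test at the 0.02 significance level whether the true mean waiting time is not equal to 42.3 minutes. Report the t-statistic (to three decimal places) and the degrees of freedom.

H0: μ = 42.3; H1: μ ≠ 42.3 (one-sample t-test, two-sided).
t = (x̄ − μ₀)/(s/√n) = (42 − 42.3)/(3.09/√41) = -0.622
df = n − 1 = 40
Two-sided p-value ≈ 0.538
Since p ≈ 0.538 > α = 0.02, fail to reject H0; the data do not provide sufficient evidence against H0.

t = -0.622, df = 40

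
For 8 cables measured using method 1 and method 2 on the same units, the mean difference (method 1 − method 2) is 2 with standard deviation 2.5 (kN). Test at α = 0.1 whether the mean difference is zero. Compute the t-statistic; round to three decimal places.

2.263

H0: μ_d = 0; H1: μ_d ≠ 0 (paired t-test on the differences, two-sided).
t = d̄/(s_d/√n) = 2/(2.5/√8) = 2.263
df = n − 1 = 7
Two-sided p-value ≈ 0.058
Since p ≈ 0.058 < α = 0.1, reject H0; the evidence is statistically significant.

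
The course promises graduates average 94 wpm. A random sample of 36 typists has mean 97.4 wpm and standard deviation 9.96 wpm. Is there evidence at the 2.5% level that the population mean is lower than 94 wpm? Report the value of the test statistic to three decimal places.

2.048

H0: μ = 94; H1: μ < 94 (one-sample t-test, left-tailed).
t = (x̄ − μ₀)/(s/√n) = (97.4 − 94)/(9.96/√36) = 2.048
df = n − 1 = 35
p-value = P(T ≤ 2.048) ≈ 0.976
Since p ≈ 0.976 > α = 0.025, fail to reject H0; the data do not provide sufficient evidence against H0.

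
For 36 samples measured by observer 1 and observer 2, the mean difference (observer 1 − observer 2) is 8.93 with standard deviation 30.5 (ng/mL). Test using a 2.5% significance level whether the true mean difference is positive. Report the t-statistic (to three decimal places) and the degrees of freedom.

t = 1.757, df = 35

H0: μ_d = 0; H1: μ_d > 0 (paired t-test on the differences, right-tailed).
t = d̄/(s_d/√n) = 8.93/(30.5/√36) = 1.757
df = n − 1 = 35
p-value = P(T ≥ 1.757) ≈ 0.0439
Since p ≈ 0.0439 > α = 0.025, fail to reject H0; the data do not provide sufficient evidence against H0.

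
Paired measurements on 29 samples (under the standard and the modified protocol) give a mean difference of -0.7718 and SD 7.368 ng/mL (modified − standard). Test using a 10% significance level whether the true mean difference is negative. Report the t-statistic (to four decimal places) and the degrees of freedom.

t = -0.5641, df = 28

H0: μ_d = 0; H1: μ_d < 0 (paired t-test on the differences, left-tailed).
t = d̄/(s_d/√n) = -0.7718/(7.368/√29) = -0.5641
df = n − 1 = 28
p-value = P(T ≤ -0.5641) ≈ 0.2886
Since p ≈ 0.2886 > α = 0.1, fail to reject H0; the evidence is not statistically significant.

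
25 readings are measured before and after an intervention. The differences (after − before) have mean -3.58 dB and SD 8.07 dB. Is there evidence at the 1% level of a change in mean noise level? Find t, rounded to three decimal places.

-2.218

H0: μ_d = 0; H1: μ_d ≠ 0 (paired t-test on the differences, two-sided).
t = d̄/(s_d/√n) = -3.58/(8.07/√25) = -2.218
df = n − 1 = 24
Two-sided p-value ≈ 0.036
Since p ≈ 0.036 > α = 0.01, fail to reject H0; the evidence is not statistically significant.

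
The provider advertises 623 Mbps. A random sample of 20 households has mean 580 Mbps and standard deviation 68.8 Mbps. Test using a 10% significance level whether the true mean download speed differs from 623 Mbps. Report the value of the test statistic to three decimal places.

-2.795

H0: μ = 623; H1: μ ≠ 623 (one-sample t-test, two-sided).
t = (x̄ − μ₀)/(s/√n) = (580 − 623)/(68.8/√20) = -2.795
df = n − 1 = 19
Two-sided p-value ≈ 0.0115
Since p ≈ 0.0115 < α = 0.1, reject H0; the data support H1.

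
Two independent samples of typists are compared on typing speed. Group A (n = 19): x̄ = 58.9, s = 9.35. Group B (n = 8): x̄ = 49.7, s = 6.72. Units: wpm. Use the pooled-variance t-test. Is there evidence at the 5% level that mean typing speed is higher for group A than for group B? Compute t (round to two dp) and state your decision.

Let group 1 = group A, group 2 = group B. H0: μ_1 = μ_2; H1: μ_1 > μ_2 (two-sample pooled-variance t-test, right-tailed).
s_p² = [(19−1)·9.35² + (8−1)·6.72²]/(19+8−2) = 75.5886
t = (58.9 − 49.7)/√[75.5886·(1/19 + 1/8)] = 2.51
df = n₁ + n₂ − 2 = 25
p-value = P(T ≥ 2.51) ≈ 0.009
Since p ≈ 0.009 < α = 0.05, reject H0; the data support H1.

t = 2.51; reject H0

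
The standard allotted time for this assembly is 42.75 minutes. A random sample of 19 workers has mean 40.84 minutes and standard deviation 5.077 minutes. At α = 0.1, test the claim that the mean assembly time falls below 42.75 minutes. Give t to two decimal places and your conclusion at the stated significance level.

t = -1.64; reject H0

H0: μ = 42.75; H1: μ < 42.75 (one-sample t-test, left-tailed).
t = (x̄ − μ₀)/(s/√n) = (40.84 − 42.75)/(5.077/√19) = -1.64
df = n − 1 = 18
p-value = P(T ≤ -1.64) ≈ 0.0592
Since p ≈ 0.0592 < α = 0.1, reject H0; the evidence is statistically significant.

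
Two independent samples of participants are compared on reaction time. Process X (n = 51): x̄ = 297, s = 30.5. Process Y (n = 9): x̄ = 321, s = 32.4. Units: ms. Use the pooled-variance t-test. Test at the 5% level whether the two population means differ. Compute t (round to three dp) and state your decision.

t = -2.157; reject H0

Let group 1 = process X, group 2 = process Y. H0: μ_1 = μ_2; H1: μ_1 ≠ μ_2 (two-sample pooled-variance t-test, two-sided).
s_p² = [(51−1)·30.5² + (9−1)·32.4²]/(51+9−2) = 946.734
t = (297 − 321)/√[946.734·(1/51 + 1/9)] = -2.157
df = n₁ + n₂ − 2 = 58
Two-sided p-value ≈ 0.035
Since p ≈ 0.035 < α = 0.05, reject H0; the evidence is statistically significant.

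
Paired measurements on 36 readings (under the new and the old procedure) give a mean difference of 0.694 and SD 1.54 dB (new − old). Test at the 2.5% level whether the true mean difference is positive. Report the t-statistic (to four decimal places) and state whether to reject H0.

t = 2.7039; reject H0

H0: μ_d = 0; H1: μ_d > 0 (paired t-test on the differences, right-tailed).
t = d̄/(s_d/√n) = 0.694/(1.54/√36) = 2.7039
df = n − 1 = 35
p-value = P(T ≥ 2.7039) ≈ 0.005
Since p ≈ 0.005 < α = 0.025, reject H0; the data support H1.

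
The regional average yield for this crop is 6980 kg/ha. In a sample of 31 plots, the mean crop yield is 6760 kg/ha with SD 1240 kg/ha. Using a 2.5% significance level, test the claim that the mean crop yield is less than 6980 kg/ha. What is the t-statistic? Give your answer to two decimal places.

H0: μ = 6980; H1: μ < 6980 (one-sample t-test, left-tailed).
t = (x̄ − μ₀)/(s/√n) = (6760 − 6980)/(1240/√31) = -0.99
df = n − 1 = 30
p-value = P(T ≤ -0.99) ≈ 0.166
Since p ≈ 0.166 > α = 0.025, fail to reject H0; the evidence is not statistically significant.

-0.99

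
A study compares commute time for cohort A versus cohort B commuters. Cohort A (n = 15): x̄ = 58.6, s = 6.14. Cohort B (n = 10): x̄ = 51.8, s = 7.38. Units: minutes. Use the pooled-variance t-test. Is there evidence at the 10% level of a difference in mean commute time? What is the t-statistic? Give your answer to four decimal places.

Let group 1 = cohort A, group 2 = cohort B. H0: μ_1 = μ_2; H1: μ_1 ≠ μ_2 (two-sample pooled-variance t-test, two-sided).
s_p² = [(15−1)·6.14² + (10−1)·7.38²]/(15+10−2) = 44.2597
t = (58.6 − 51.8)/√[44.2597·(1/15 + 1/10)] = 2.5037
df = n₁ + n₂ − 2 = 23
Two-sided p-value ≈ 0.0198
Since p ≈ 0.0198 < α = 0.1, reject H0; the evidence is statistically significant.

2.5037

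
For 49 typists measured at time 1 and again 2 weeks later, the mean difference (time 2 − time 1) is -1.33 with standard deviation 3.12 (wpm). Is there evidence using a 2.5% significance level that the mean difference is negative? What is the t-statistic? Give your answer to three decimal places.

H0: μ_d = 0; H1: μ_d < 0 (paired t-test on the differences, left-tailed).
t = d̄/(s_d/√n) = -1.33/(3.12/√49) = -2.984
df = n − 1 = 48
p-value = P(T ≤ -2.984) ≈ 0.0022
Since p ≈ 0.0022 < α = 0.025, reject H0; the evidence is statistically significant.

-2.984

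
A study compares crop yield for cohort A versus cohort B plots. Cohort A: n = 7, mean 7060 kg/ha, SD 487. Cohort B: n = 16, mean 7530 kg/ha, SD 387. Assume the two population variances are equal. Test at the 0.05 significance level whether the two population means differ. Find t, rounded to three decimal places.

-2.481

Let group 1 = cohort A, group 2 = cohort B. H0: μ_1 = μ_2; H1: μ_1 ≠ μ_2 (two-sample pooled-variance t-test, two-sided).
s_p² = [(7−1)·487² + (16−1)·387²]/(7+16−2) = 174740
t = (7060 − 7530)/√[174740·(1/7 + 1/16)] = -2.481
df = n₁ + n₂ − 2 = 21
Two-sided p-value ≈ 0.0216
Since p ≈ 0.0216 < α = 0.05, reject H0; the data support H1.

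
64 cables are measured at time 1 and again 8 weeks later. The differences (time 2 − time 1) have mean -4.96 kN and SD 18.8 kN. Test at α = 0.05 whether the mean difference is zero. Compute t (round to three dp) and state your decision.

H0: μ_d = 0; H1: μ_d ≠ 0 (paired t-test on the differences, two-sided).
t = d̄/(s_d/√n) = -4.96/(18.8/√64) = -2.111
df = n − 1 = 63
Two-sided p-value ≈ 0.039
Since p ≈ 0.039 < α = 0.05, reject H0; the evidence is statistically significant.

t = -2.111; reject H0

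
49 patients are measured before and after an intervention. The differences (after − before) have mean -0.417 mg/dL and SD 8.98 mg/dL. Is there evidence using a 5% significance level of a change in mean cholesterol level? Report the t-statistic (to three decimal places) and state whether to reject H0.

t = -0.325; fail to reject H0

H0: μ_d = 0; H1: μ_d ≠ 0 (paired t-test on the differences, two-sided).
t = d̄/(s_d/√n) = -0.417/(8.98/√49) = -0.325
df = n − 1 = 48
Two-sided p-value ≈ 0.7466
Since p ≈ 0.7466 > α = 0.05, fail to reject H0; the evidence is not statistically significant.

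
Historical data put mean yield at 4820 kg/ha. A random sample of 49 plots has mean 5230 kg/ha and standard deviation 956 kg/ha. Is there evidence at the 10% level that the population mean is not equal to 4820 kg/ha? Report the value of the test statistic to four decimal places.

H0: μ = 4820; H1: μ ≠ 4820 (one-sample t-test, two-sided).
t = (x̄ − μ₀)/(s/√n) = (5230 − 4820)/(956/√49) = 3.0021
df = n − 1 = 48
Two-sided p-value ≈ 0.0042
Since p ≈ 0.0042 < α = 0.1, reject H0; the evidence is statistically significant.

3.0021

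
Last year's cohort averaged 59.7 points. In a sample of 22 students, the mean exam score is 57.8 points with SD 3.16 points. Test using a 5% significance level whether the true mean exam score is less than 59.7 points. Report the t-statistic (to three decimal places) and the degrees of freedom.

H0: μ = 59.7; H1: μ < 59.7 (one-sample t-test, left-tailed).
t = (x̄ − μ₀)/(s/√n) = (57.8 − 59.7)/(3.16/√22) = -2.820
df = n − 1 = 21
p-value = P(T ≤ -2.820) ≈ 0.005
Since p ≈ 0.005 < α = 0.05, reject H0; the data support H1.

t = -2.820, df = 21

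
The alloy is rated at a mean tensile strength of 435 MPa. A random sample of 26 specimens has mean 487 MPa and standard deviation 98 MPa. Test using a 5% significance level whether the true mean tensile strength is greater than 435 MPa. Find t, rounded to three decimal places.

2.706

H0: μ = 435; H1: μ > 435 (one-sample t-test, right-tailed).
t = (x̄ − μ₀)/(s/√n) = (487 − 435)/(98/√26) = 2.706
df = n − 1 = 25
p-value = P(T ≥ 2.706) ≈ 0.006
Since p ≈ 0.006 < α = 0.05, reject H0; the evidence is statistically significant.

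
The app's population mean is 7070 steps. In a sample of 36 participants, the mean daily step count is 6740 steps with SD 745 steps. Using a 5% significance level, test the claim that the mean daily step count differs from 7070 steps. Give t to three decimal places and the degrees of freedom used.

H0: μ = 7070; H1: μ ≠ 7070 (one-sample t-test, two-sided).
t = (x̄ − μ₀)/(s/√n) = (6740 − 7070)/(745/√36) = -2.658
df = n − 1 = 35
Two-sided p-value ≈ 0.0118
Since p ≈ 0.0118 < α = 0.05, reject H0; the data support H1.

t = -2.658, df = 35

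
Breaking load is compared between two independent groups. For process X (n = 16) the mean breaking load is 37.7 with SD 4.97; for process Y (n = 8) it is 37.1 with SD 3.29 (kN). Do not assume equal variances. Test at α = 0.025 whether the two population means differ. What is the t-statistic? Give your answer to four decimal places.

Let group 1 = process X, group 2 = process Y. H0: μ_1 = μ_2; H1: μ_1 ≠ μ_2 (Welch's two-sample t-test, two-sided).
t = (x̄_1 − x̄_2)/√(s_1²/n_1 + s_2²/n_2) = (37.7 − 37.1)/√(4.97²/16 + 3.29²/8) = 0.3525
Welch–Satterthwaite df ≈ 19.96
Two-sided p-value ≈ 0.728
Since p ≈ 0.728 > α = 0.025, fail to reject H0; the evidence is not statistically significant.

0.3525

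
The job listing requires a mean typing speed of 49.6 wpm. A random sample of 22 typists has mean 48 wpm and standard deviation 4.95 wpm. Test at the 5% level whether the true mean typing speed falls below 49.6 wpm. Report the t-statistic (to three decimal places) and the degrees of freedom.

H0: μ = 49.6; H1: μ < 49.6 (one-sample t-test, left-tailed).
t = (x̄ − μ₀)/(s/√n) = (48 − 49.6)/(4.95/√22) = -1.516
df = n − 1 = 21
p-value = P(T ≤ -1.516) ≈ 0.0722
Since p ≈ 0.0722 > α = 0.05, fail to reject H0; the evidence is not statistically significant.

t = -1.516, df = 21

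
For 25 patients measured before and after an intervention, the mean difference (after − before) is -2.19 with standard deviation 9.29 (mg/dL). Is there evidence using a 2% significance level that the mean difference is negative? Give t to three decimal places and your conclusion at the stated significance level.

t = -1.179; fail to reject H0

H0: μ_d = 0; H1: μ_d < 0 (paired t-test on the differences, left-tailed).
t = d̄/(s_d/√n) = -2.19/(9.29/√25) = -1.179
df = n − 1 = 24
p-value = P(T ≤ -1.179) ≈ 0.125
Since p ≈ 0.125 > α = 0.02, fail to reject H0; the data do not provide sufficient evidence against H0.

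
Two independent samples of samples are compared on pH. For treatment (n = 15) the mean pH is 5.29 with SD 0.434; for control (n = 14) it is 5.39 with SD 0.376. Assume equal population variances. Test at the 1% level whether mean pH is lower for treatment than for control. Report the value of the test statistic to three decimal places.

Let group 1 = treatment, group 2 = control. H0: μ_1 = μ_2; H1: μ_1 < μ_2 (two-sample pooled-variance t-test, left-tailed).
s_p² = [(15−1)·0.434² + (14−1)·0.376²]/(15+14−2) = 0.165736
t = (5.29 − 5.39)/√[0.165736·(1/15 + 1/14)] = -0.661
df = n₁ + n₂ − 2 = 27
p-value = P(T ≤ -0.661) ≈ 0.2571
Since p ≈ 0.2571 > α = 0.01, fail to reject H0; the evidence is not statistically significant.

-0.661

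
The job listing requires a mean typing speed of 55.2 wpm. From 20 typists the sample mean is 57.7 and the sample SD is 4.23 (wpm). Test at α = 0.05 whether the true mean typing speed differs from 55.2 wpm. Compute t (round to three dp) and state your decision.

t = 2.643; reject H0

H0: μ = 55.2; H1: μ ≠ 55.2 (one-sample t-test, two-sided).
t = (x̄ − μ₀)/(s/√n) = (57.7 − 55.2)/(4.23/√20) = 2.643
df = n − 1 = 19
Two-sided p-value ≈ 0.0160
Since p ≈ 0.0160 < α = 0.05, reject H0; the evidence is statistically significant.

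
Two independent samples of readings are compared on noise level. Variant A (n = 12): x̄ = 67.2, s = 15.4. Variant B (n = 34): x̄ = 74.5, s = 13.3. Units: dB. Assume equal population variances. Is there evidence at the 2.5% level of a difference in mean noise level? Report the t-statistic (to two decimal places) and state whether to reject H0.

Let group 1 = variant A, group 2 = variant B. H0: μ_1 = μ_2; H1: μ_1 ≠ μ_2 (two-sample pooled-variance t-test, two-sided).
s_p² = [(12−1)·15.4² + (34−1)·13.3²]/(12+34−2) = 191.958
t = (67.2 − 74.5)/√[191.958·(1/12 + 1/34)] = -1.57
df = n₁ + n₂ − 2 = 44
Two-sided p-value ≈ 0.1238
Since p ≈ 0.1238 > α = 0.025, fail to reject H0; the data do not provide sufficient evidence against H0.

t = -1.57; fail to reject H0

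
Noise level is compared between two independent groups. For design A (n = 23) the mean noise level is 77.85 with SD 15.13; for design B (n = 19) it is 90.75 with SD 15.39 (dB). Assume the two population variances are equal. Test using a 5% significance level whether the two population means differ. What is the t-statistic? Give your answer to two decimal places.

-2.73

Let group 1 = design A, group 2 = design B. H0: μ_1 = μ_2; H1: μ_1 ≠ μ_2 (two-sample pooled-variance t-test, two-sided).
s_p² = [(23−1)·15.13² + (19−1)·15.39²]/(23+19−2) = 232.488
t = (77.85 − 90.75)/√[232.488·(1/23 + 1/19)] = -2.73
df = n₁ + n₂ − 2 = 40
Two-sided p-value ≈ 0.0094
Since p ≈ 0.0094 < α = 0.05, reject H0; the data support H1.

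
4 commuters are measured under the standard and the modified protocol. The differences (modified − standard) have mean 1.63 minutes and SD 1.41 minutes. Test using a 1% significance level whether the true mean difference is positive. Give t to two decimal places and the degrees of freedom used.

H0: μ_d = 0; H1: μ_d > 0 (paired t-test on the differences, right-tailed).
t = d̄/(s_d/√n) = 1.63/(1.41/√4) = 2.31
df = n − 1 = 3
p-value = P(T ≥ 2.31) ≈ 0.0519
Since p ≈ 0.0519 > α = 0.01, fail to reject H0; the evidence is not statistically significant.

t = 2.31, df = 3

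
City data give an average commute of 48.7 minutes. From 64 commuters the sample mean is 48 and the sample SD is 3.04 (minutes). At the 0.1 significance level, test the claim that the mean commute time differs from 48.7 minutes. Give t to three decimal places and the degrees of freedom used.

H0: μ = 48.7; H1: μ ≠ 48.7 (one-sample t-test, two-sided).
t = (x̄ − μ₀)/(s/√n) = (48 − 48.7)/(3.04/√64) = -1.842
df = n − 1 = 63
Two-sided p-value ≈ 0.0702
Since p ≈ 0.0702 < α = 0.1, reject H0; the data support H1.

t = -1.842, df = 63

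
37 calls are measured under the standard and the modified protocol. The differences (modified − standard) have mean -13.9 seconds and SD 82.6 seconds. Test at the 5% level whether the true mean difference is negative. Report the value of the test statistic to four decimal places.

-1.0236

H0: μ_d = 0; H1: μ_d < 0 (paired t-test on the differences, left-tailed).
t = d̄/(s_d/√n) = -13.9/(82.6/√37) = -1.0236
df = n − 1 = 36
p-value = P(T ≤ -1.0236) ≈ 0.1564
Since p ≈ 0.1564 > α = 0.05, fail to reject H0; the data do not provide sufficient evidence against H0.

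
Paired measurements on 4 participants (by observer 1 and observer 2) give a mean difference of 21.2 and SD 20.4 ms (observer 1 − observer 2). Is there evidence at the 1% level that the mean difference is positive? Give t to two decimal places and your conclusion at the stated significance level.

t = 2.08; fail to reject H0

H0: μ_d = 0; H1: μ_d > 0 (paired t-test on the differences, right-tailed).
t = d̄/(s_d/√n) = 21.2/(20.4/√4) = 2.08
df = n − 1 = 3
p-value = P(T ≥ 2.08) ≈ 0.0646
Since p ≈ 0.0646 > α = 0.01, fail to reject H0; the data do not provide sufficient evidence against H0.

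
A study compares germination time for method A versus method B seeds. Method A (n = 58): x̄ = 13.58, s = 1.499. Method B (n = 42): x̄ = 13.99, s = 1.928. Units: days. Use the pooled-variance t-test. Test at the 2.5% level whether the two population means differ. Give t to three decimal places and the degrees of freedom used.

t = -1.196, df = 98

Let group 1 = method A, group 2 = method B. H0: μ_1 = μ_2; H1: μ_1 ≠ μ_2 (two-sample pooled-variance t-test, two-sided).
s_p² = [(58−1)·1.499² + (42−1)·1.928²]/(58+42−2) = 2.86208
t = (13.58 − 13.99)/√[2.86208·(1/58 + 1/42)] = -1.196
df = n₁ + n₂ − 2 = 98
Two-sided p-value ≈ 0.235
Since p ≈ 0.235 > α = 0.025, fail to reject H0; the evidence is not statistically significant.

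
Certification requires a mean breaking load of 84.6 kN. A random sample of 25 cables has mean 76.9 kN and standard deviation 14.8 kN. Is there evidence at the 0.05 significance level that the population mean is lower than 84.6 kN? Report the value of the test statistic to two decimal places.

-2.60

H0: μ = 84.6; H1: μ < 84.6 (one-sample t-test, left-tailed).
t = (x̄ − μ₀)/(s/√n) = (76.9 − 84.6)/(14.8/√25) = -2.60
df = n − 1 = 24
p-value = P(T ≤ -2.60) ≈ 0.0078
Since p ≈ 0.0078 < α = 0.05, reject H0; the evidence is statistically significant.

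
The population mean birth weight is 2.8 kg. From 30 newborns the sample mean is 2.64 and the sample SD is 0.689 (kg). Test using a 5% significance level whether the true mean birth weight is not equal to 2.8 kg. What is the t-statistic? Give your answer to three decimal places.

-1.272

H0: μ = 2.8; H1: μ ≠ 2.8 (one-sample t-test, two-sided).
t = (x̄ − μ₀)/(s/√n) = (2.64 − 2.8)/(0.689/√30) = -1.272
df = n − 1 = 29
Two-sided p-value ≈ 0.2135
Since p ≈ 0.2135 > α = 0.05, fail to reject H0; the evidence is not statistically significant.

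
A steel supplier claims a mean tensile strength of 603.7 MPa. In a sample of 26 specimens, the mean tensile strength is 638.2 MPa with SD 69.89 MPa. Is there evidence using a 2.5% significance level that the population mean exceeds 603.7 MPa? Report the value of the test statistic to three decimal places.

H0: μ = 603.7; H1: μ > 603.7 (one-sample t-test, right-tailed).
t = (x̄ − μ₀)/(s/√n) = (638.2 − 603.7)/(69.89/√26) = 2.517
df = n − 1 = 25
p-value = P(T ≥ 2.517) ≈ 0.0093
Since p ≈ 0.0093 < α = 0.025, reject H0; the data support H1.

2.517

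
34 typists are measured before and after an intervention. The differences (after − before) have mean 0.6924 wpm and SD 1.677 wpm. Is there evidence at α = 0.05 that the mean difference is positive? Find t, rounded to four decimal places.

H0: μ_d = 0; H1: μ_d > 0 (paired t-test on the differences, right-tailed).
t = d̄/(s_d/√n) = 0.6924/(1.677/√34) = 2.4075
df = n − 1 = 33
p-value = P(T ≥ 2.4075) ≈ 0.0109
Since p ≈ 0.0109 < α = 0.05, reject H0; the data support H1.

2.4075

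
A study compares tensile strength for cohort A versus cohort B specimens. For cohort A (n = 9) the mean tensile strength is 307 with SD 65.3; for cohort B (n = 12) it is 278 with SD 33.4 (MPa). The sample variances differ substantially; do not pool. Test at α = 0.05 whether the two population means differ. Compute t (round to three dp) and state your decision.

t = 1.218; fail to reject H0

Let group 1 = cohort A, group 2 = cohort B. H0: μ_1 = μ_2; H1: μ_1 ≠ μ_2 (Welch's two-sample t-test, two-sided).
t = (x̄_1 − x̄_2)/√(s_1²/n_1 + s_2²/n_2) = (307 − 278)/√(65.3²/9 + 33.4²/12) = 1.218
Welch–Satterthwaite df ≈ 11.14
Two-sided p-value ≈ 0.2483
Since p ≈ 0.2483 > α = 0.05, fail to reject H0; the evidence is not statistically significant.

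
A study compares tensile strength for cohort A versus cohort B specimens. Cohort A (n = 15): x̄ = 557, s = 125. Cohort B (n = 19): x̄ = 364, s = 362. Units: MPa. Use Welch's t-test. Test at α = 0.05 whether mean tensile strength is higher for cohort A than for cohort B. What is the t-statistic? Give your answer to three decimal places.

Let group 1 = cohort A, group 2 = cohort B. H0: μ_1 = μ_2; H1: μ_1 > μ_2 (Welch's two-sample t-test, right-tailed).
t = (x̄_1 − x̄_2)/√(s_1²/n_1 + s_2²/n_2) = (557 − 364)/√(125²/15 + 362²/19) = 2.166
Welch–Satterthwaite df ≈ 23.17
p-value = P(T ≥ 2.166) ≈ 0.0204
Since p ≈ 0.0204 < α = 0.05, reject H0; the data support H1.

2.166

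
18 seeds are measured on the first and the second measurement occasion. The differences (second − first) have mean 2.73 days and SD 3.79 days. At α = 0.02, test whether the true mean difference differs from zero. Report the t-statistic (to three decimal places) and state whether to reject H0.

H0: μ_d = 0; H1: μ_d ≠ 0 (paired t-test on the differences, two-sided).
t = d̄/(s_d/√n) = 2.73/(3.79/√18) = 3.056
df = n − 1 = 17
Two-sided p-value ≈ 0.007
Since p ≈ 0.007 < α = 0.02, reject H0; the data support H1.

t = 3.056; reject H0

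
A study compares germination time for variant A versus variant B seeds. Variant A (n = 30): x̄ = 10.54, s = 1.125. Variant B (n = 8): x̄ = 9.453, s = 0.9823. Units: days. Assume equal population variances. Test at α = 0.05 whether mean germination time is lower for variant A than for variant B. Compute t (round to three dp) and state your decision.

Let group 1 = variant A, group 2 = variant B. H0: μ_1 = μ_2; H1: μ_1 < μ_2 (two-sample pooled-variance t-test, left-tailed).
s_p² = [(30−1)·1.125² + (8−1)·0.9823²]/(30+8−2) = 1.20715
t = (10.54 − 9.453)/√[1.20715·(1/30 + 1/8)] = 2.486
df = n₁ + n₂ − 2 = 36
p-value = P(T ≤ 2.486) ≈ 0.991
Since p ≈ 0.991 > α = 0.05, fail to reject H0; the evidence is not statistically significant.

t = 2.486; fail to reject H0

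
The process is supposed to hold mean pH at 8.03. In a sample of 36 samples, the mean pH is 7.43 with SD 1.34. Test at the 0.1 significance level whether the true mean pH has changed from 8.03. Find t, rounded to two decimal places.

H0: μ = 8.03; H1: μ ≠ 8.03 (one-sample t-test, two-sided).
t = (x̄ − μ₀)/(s/√n) = (7.43 − 8.03)/(1.34/√36) = -2.69
df = n − 1 = 35
Two-sided p-value ≈ 0.011
Since p ≈ 0.011 < α = 0.1, reject H0; the data support H1.

-2.69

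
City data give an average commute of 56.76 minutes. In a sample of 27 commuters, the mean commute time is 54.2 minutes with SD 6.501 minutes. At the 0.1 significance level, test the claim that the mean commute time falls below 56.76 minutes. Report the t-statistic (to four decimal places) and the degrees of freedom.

H0: μ = 56.76; H1: μ < 56.76 (one-sample t-test, left-tailed).
t = (x̄ − μ₀)/(s/√n) = (54.2 − 56.76)/(6.501/√27) = -2.0462
df = n − 1 = 26
p-value = P(T ≤ -2.0462) ≈ 0.0255
Since p ≈ 0.0255 < α = 0.1, reject H0; the data support H1.

t = -2.0462, df = 26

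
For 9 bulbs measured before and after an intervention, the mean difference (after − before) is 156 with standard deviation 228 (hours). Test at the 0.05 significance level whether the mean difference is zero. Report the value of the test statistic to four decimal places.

2.0526

H0: μ_d = 0; H1: μ_d ≠ 0 (paired t-test on the differences, two-sided).
t = d̄/(s_d/√n) = 156/(228/√9) = 2.0526
df = n − 1 = 8
Two-sided p-value ≈ 0.074
Since p ≈ 0.074 > α = 0.05, fail to reject H0; the evidence is not statistically significant.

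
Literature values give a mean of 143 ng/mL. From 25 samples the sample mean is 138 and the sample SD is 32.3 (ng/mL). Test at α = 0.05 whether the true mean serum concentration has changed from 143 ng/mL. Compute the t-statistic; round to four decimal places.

H0: μ = 143; H1: μ ≠ 143 (one-sample t-test, two-sided).
t = (x̄ − μ₀)/(s/√n) = (138 − 143)/(32.3/√25) = -0.7740
df = n − 1 = 24
Two-sided p-value ≈ 0.446
Since p ≈ 0.446 > α = 0.05, fail to reject H0; the data do not provide sufficient evidence against H0.

-0.7740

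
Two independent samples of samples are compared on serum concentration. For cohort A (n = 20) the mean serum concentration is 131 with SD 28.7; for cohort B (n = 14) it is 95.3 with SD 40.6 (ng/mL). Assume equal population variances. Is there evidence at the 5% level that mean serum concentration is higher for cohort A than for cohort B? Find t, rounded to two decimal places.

Let group 1 = cohort A, group 2 = cohort B. H0: μ_1 = μ_2; H1: μ_1 > μ_2 (two-sample pooled-variance t-test, right-tailed).
s_p² = [(20−1)·28.7² + (14−1)·40.6²]/(20+14−2) = 1158.71
t = (131 − 95.3)/√[1158.71·(1/20 + 1/14)] = 3.01
df = n₁ + n₂ − 2 = 32
p-value = P(T ≥ 3.01) ≈ 0.0025
Since p ≈ 0.0025 < α = 0.05, reject H0; the evidence is statistically significant.

3.01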